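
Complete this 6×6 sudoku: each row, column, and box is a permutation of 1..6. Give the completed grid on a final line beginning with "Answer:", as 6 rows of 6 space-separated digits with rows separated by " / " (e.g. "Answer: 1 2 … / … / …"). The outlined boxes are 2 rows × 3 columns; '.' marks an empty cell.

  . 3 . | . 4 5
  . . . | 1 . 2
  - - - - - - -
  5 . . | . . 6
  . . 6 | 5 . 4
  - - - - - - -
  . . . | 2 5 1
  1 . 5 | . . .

Step 1. [r2c3∈{4}] r2c3's peers cover all but 4 ⇒ r2c3=4.
Step 2. [r3c2∈{1,2,4}] r3c2 is the only open cell in row 3 admitting 4, so r3c2=4.
Step 3. [r3c4∈{3}] r3c4's peers cover all but 3, so r3c4=3.
Step 4. [r2c1∈{6}] r2c1's peers cover all but 6 ⇒ r2c1=6.
Step 5. [r4c2∈{1,2}] across col 2, 1 lands solely at r4c2, so r4c2=1.
Step 6. [r6c5∈{3,6}] 6 has one home in col 5: r6c5. So r6c5=6.
Step 7. [r3c3∈{2}] r3c3 is down to just 2. So r3c3=2.
Step 8. [r5c1∈{3,4}] r5c1 is the only open cell in row 5 admitting 4 ⇒ r5c1=4.
Step 9. [r4c5∈{2}] nothing but 2 survives at r4c5, so r4c5=2.
Step 10. [r5c2∈{6}] r5c2 has the single candidate 6, so r5c2=6.
Step 11. [r5c3∈{3}] r5c3 is down to just 3 ⇒ r5c3=3.
Step 12. [r6c4∈{4}] only 4 remains possible at r6c4, so r6c4=4.
Step 13. [r2c5∈{3}] r2c5 is down to just 3, so r2c5=3.
Step 14. [r6c6∈{3}] only 3 remains possible at r6c6, so r6c6=3.
Step 15. [r1c1∈{2}] only 2 remains possible at r1c1. So r1c1=2.
Step 16. [r3c5∈{1}] r3c5 is down to just 1 ⇒ r3c5=1.
Step 17. [r1c4∈{6}] only 6 remains possible at r1c4 ⇒ r1c4=6.
Step 18. [r4c1∈{3}] r4c1's peers cover all but 3 ⇒ r4c1=3.
Step 19. [r2c2∈{5}] r2c2 is down to just 5. So r2c2=5.
Step 20. [r6c2∈{2}] r6c2's peers cover all but 2, so r6c2=2.
Step 21. [r1c3∈{1}] r1c3 has the single candidate 1 ⇒ r1c3=1.

Answer: 2 3 1 6 4 5 / 6 5 4 1 3 2 / 5 4 2 3 1 6 / 3 1 6 5 2 4 / 4 6 3 2 5 1 / 1 2 5 4 6 3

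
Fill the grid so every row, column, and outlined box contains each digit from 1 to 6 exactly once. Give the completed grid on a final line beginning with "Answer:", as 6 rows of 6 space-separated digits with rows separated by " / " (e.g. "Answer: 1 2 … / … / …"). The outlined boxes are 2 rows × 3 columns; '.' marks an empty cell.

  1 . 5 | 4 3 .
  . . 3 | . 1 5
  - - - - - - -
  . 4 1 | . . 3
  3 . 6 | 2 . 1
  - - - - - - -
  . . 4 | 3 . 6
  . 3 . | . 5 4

Step 1. [r3c1∈{2,5}] row 3 places 2 nowhere but r3c1. So r3c1=2.
Step 2. [r1c2∈{2,6}] across row 1, 6 lands solely at r1c2 ⇒ r1c2=6.
Step 3. [r5c2∈{1,2,5}] 1 has one home in row 5: r5c2. So r5c2=1.
Step 4. [r3c5∈{6}] nothing but 6 survives at r3c5. So r3c5=6.
Step 5. [r6c4∈{1}] r6c4's peers cover all but 1 ⇒ r6c4=1.
Step 6. [r2c2∈{2}] r2c2 is down to just 2, so r2c2=2.
Step 7. [r4c5∈{4}] r4c5 is down to just 4. So r4c5=4.
Step 8. [r4c2∈{5}] r4c2 has the single candidate 5. So r4c2=5.
Step 9. [r5c1∈{5}] only 5 remains possible at r5c1. So r5c1=5.
Step 10. [r1c6∈{2}] r1c6 is down to just 2 ⇒ r1c6=2.
Step 11. [r6c3∈{2}] r6c3's peers cover all but 2, so r6c3=2.
Step 12. [r2c4∈{6}] only 6 remains possible at r2c4 ⇒ r2c4=6.
Step 13. [r2c1∈{4}] r2c1 has the single candidate 4 ⇒ r2c1=4.
Step 14. [r6c1∈{6}] r6c1 is down to just 6, so r6c1=6.
Step 15. [r5c5∈{2}] nothing but 2 survives at r5c5 ⇒ r5c5=2.
Step 16. [r3c4∈{5}] r3c4 has the single candidate 5. So r3c4=5.

Answer: 1 6 5 4 3 2 / 4 2 3 6 1 5 / 2 4 1 5 6 3 / 3 5 6 2 4 1 / 5 1 4 3 2 6 / 6 3 2 1 5 4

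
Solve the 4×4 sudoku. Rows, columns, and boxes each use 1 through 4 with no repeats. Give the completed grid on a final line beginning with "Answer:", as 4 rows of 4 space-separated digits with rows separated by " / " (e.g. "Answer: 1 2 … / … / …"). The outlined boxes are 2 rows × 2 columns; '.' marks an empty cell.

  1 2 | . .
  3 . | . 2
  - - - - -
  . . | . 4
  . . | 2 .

Step 1. [r4c4∈{1,3}] r4c4 is the only open cell in col 4 admitting 1, so r4c4=1.
Step 2. [r1c3∈{3,4}] row 1 places 4 nowhere but r1c3. So r1c3=4.
Step 3. [r4c2∈{3,4}] 3 has one home in row 4: r4c2 ⇒ r4c2=3.
Step 4. [r2c2∈{4}] r2c2 is down to just 4. So r2c2=4.
Step 5. [r4c1∈{4}] r4c1's peers cover all but 4. So r4c1=4.
Step 6. [r3c1∈{2}] r3c1's peers cover all but 2, so r3c1=2.
Step 7. [r3c3∈{3}] r3c3 is down to just 3, so r3c3=3.
Step 8. [r2c3∈{1}] r2c3's peers cover all but 1 ⇒ r2c3=1.
Step 9. [r3c2∈{1}] r3c2 is down to just 1 ⇒ r3c2=1.
Step 10. [r1c4∈{3}] r1c4 is down to just 3. So r1c4=3.

Answer: 1 2 4 3 / 3 4 1 2 / 2 1 3 4 / 4 3 2 1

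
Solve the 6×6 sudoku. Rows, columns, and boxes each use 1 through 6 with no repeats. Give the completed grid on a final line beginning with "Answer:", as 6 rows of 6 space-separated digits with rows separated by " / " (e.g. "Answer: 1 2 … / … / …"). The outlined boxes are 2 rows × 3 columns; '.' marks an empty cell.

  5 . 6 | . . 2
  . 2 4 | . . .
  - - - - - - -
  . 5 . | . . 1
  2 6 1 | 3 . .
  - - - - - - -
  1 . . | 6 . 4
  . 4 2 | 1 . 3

Step 1. [r4c5∈{4,5}] r4c5 is the only open cell in row 4 admitting 4, so r4c5=4.
Step 2. [r2c5∈{1,3,5,6}] r2c5 is the only open cell in row 2 admitting 1 ⇒ r2c5=1.
Step 3. [r5c2∈{3}] only 3 remains possible at r5c2, so r5c2=3.
Step 4. [r5c5∈{2,5}] in row 5, 2 fits only at r5c5. So r5c5=2.
Step 5. [r2c4∈{5}] r2c4 has the single candidate 5 ⇒ r2c4=5.
Step 6. [r2c1∈{3}] r2c1 is down to just 3. So r2c1=3.
Step 7. [r1c4∈{4}] only 4 remains possible at r1c4, so r1c4=4.
Step 8. [r3c3∈{3}] r3c3 has the single candidate 3. So r3c3=3.
Step 9. [r3c5∈{6}] r3c5 has the single candidate 6 ⇒ r3c5=6.
Step 10. [r5c3∈{5}] r5c3 is down to just 5 ⇒ r5c3=5.
Step 11. [r6c5∈{5}] r6c5's peers cover all but 5, so r6c5=5.
Step 12. [r3c4∈{2}] r3c4 has the single candidate 2. So r3c4=2.
Step 13. [r1c5∈{3}] nothing but 3 survives at r1c5, so r1c5=3.
Step 14. [r2c6∈{6}] r2c6's peers cover all but 6. So r2c6=6.
Step 15. [r3c1∈{4}] r3c1's peers cover all but 4. So r3c1=4.
Step 16. [r6c1∈{6}] r6c1 is down to just 6, so r6c1=6.
Step 17. [r1c2∈{1}] nothing but 1 survives at r1c2 ⇒ r1c2=1.
Step 18. [r4c6∈{5}] only 5 remains possible at r4c6. So r4c6=5.

Answer: 5 1 6 4 3 2 / 3 2 4 5 1 6 / 4 5 3 2 6 1 / 2 6 1 3 4 5 / 1 3 5 6 2 4 / 6 4 2 1 5 3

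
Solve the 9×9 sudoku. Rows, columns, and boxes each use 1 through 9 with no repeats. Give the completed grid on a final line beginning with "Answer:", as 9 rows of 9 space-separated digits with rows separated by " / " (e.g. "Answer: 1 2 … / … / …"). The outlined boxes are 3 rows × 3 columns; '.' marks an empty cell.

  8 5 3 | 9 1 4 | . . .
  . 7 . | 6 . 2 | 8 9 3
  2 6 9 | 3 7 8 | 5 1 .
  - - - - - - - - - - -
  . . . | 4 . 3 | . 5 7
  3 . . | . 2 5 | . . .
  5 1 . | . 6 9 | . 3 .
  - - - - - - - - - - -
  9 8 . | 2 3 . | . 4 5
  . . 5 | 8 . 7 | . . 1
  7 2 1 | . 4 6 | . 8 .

Step 1. [r5c8∈{6}] only 6 remains possible at r5c8 ⇒ r5c8=6.
Step 2. [r4c7∈{1,2,9}] across row 4, 1 lands solely at r4c7 ⇒ r4c7=1.
Step 3. [r9c9∈{9}] nothing but 9 survives at r9c9, so r9c9=9.
Step 4. [r2c3∈{4}] r2c3's peers cover all but 4. So r2c3=4.
Step 5. [r5c2∈{4,9}] r5c2 is the only open cell in box 4 admitting 4 ⇒ r5c2=4.
Step 6. [r4c3∈{2,6,8}] r4c3 is the only open cell in row 4 admitting 2, so r4c3=2.
Step 7. [r6c4∈{7}] r6c4's peers cover all but 7, so r6c4=7.
Step 8. [r6c3∈{8}] nothing but 8 survives at r6c3. So r6c3=8.
Step 9. [r7c7∈{6,7}] row 7 places 7 nowhere but r7c7. So r7c7=7.
Step 10. [r8c7∈{2,3,6}] 6 has one home in box 9: r8c7. So r8c7=6.
Step 11. [r1c7∈{2}] nothing but 2 survives at r1c7. So r1c7=2.
Step 12. [r3c9∈{4}] only 4 remains possible at r3c9 ⇒ r3c9=4.
Step 13. [r4c1∈{6}] r4c1's peers cover all but 6, so r4c1=6.
Step 14. [r7c3∈{6}] r7c3's peers cover all but 6, so r7c3=6.
Step 15. [r5c9∈{8}] nothing but 8 survives at r5c9, so r5c9=8.
Step 16. [r9c4∈{5}] r9c4 has the single candidate 5 ⇒ r9c4=5.
Step 17. [r5c7∈{9}] r5c7 is down to just 9. So r5c7=9.
Step 18. [r8c1∈{4}] only 4 remains possible at r8c1, so r8c1=4.
Step 19. [r6c7∈{4}] nothing but 4 survives at r6c7 ⇒ r6c7=4.
Step 20. [r4c2∈{9}] r4c2's peers cover all but 9, so r4c2=9.
Step 21. [r8c5∈{9}] r8c5 is down to just 9 ⇒ r8c5=9.
Step 22. [r4c5∈{8}] only 8 remains possible at r4c5, so r4c5=8.
Step 23. [r2c5∈{5}] nothing but 5 survives at r2c5 ⇒ r2c5=5.
Step 24. [r2c1∈{1}] nothing but 1 survives at r2c1 ⇒ r2c1=1.
Step 25. [r1c8∈{7}] r1c8 is down to just 7. So r1c8=7.
Step 26. [r1c9∈{6}] r1c9 is down to just 6, so r1c9=6.
Step 27. [r7c6∈{1}] r7c6 has the single candidate 1 ⇒ r7c6=1.
Step 28. [r8c8∈{2}] only 2 remains possible at r8c8. So r8c8=2.
Step 29. [r6c9∈{2}] nothing but 2 survives at r6c9, so r6c9=2.
Step 30. [r8c2∈{3}] r8c2 has the single candidate 3, so r8c2=3.
Step 31. [r9c7∈{3}] r9c7 has the single candidate 3 ⇒ r9c7=3.
Step 32. [r5c4∈{1}] r5c4 has the single candidate 1 ⇒ r5c4=1.
Step 33. [r5c3∈{7}] r5c3 is down to just 7. So r5c3=7.

Answer: 8 5 3 9 1 4 2 7 6 / 1 7 4 6 5 2 8 9 3 / 2 6 9 3 7 8 5 1 4 / 6 9 2 4 8 3 1 5 7 / 3 4 7 1 2 5 9 6 8 / 5 1 8 7 6 9 4 3 2 / 9 8 6 2 3 1 7 4 5 / 4 3 5 8 9 7 6 2 1 / 7 2 1 5 4 6 3 8 9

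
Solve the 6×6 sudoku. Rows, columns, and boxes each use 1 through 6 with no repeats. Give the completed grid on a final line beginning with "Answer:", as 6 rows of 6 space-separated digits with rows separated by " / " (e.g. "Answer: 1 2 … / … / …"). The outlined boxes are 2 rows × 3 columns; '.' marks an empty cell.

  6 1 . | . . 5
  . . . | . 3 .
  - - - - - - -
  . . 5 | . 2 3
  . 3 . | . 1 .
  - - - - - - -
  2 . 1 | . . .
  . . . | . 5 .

Step 1. [r4c1∈{4}] r4c1 has the single candidate 4 ⇒ r4c1=4.
Step 2. [r2c2∈{2,4,5}] r2c2 is the only open cell in col 2 admitting 2. So r2c2=2.
Step 3. [r4c6∈{6}] r4c6's peers cover all but 6. So r4c6=6.
Step 4. [r5c6∈{4}] nothing but 4 survives at r5c6, so r5c6=4.
Step 5. [r6c3∈{3,4,6}] r6c3 is the only open cell in col 3 admitting 6, so r6c3=6.
Step 6. [r2c4∈{1,4,6}] row 2 places 6 nowhere but r2c4. So r2c4=6.
Step 7. [r6c4∈{1,2,3}] 1 has one home in col 4: r6c4. So r6c4=1.
Step 8. [r1c5∈{4}] r1c5 has the single candidate 4 ⇒ r1c5=4.
Step 9. [r2c3∈{4}] r2c3's peers cover all but 4. So r2c3=4.
Step 10. [r4c3∈{2}] r4c3 is down to just 2 ⇒ r4c3=2.
Step 11. [r5c5∈{6}] r5c5 has the single candidate 6. So r5c5=6.
Step 12. [r2c6∈{1}] r2c6's peers cover all but 1. So r2c6=1.
Step 13. [r1c3∈{3}] r1c3 is down to just 3, so r1c3=3.
Step 14. [r3c4∈{4}] only 4 remains possible at r3c4, so r3c4=4.
Step 15. [r6c6∈{2}] r6c6 is down to just 2. So r6c6=2.
Step 16. [r2c1∈{5}] nothing but 5 survives at r2c1 ⇒ r2c1=5.
Step 17. [r4c4∈{5}] r4c4 is down to just 5 ⇒ r4c4=5.
Step 18. [r1c4∈{2}] only 2 remains possible at r1c4 ⇒ r1c4=2.
Step 19. [r5c4∈{3}] nothing but 3 survives at r5c4, so r5c4=3.
Step 20. [r6c1∈{3}] r6c1 has the single candidate 3 ⇒ r6c1=3.
Step 21. [r6c2∈{4}] r6c2 has the single candidate 4 ⇒ r6c2=4.
Step 22. [r3c1∈{1}] nothing but 1 survives at r3c1. So r3c1=1.
Step 23. [r5c2∈{5}] nothing but 5 survives at r5c2, so r5c2=5.
Step 24. [r3c2∈{6}] only 6 remains possible at r3c2 ⇒ r3c2=6.

Answer: 6 1 3 2 4 5 / 5 2 4 6 3 1 / 1 6 5 4 2 3 / 4 3 2 5 1 6 / 2 5 1 3 6 4 / 3 4 6 1 5 2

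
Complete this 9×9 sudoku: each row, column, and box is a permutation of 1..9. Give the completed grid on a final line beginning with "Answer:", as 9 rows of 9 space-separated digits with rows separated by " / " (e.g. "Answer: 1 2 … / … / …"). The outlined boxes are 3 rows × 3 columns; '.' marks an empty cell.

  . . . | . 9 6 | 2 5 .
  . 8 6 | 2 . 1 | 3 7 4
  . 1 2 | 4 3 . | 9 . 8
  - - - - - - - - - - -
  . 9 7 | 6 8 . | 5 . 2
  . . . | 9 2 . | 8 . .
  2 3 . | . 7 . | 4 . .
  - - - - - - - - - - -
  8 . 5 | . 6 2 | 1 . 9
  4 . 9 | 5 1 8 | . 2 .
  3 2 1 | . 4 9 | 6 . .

Step 1. [r5c1∈{1,5,6}] across col 1, 6 lands solely at r5c1. So r5c1=6.
Step 2. [r5c9∈{1,3,7}] 7 has one home in row 5: r5c9, so r5c9=7.
Step 3. [r5c8∈{1,3}] r5c8 is the only open cell in row 5 admitting 1, so r5c8=1.
Step 4. [r5c3∈{4}] r5c3's peers cover all but 4, so r5c3=4.
Step 5. [r7c2∈{7}] r7c2's peers cover all but 7 ⇒ r7c2=7.
Step 6. [r3c6∈{5,7}] 7 has one home in col 6: r3c6 ⇒ r3c6=7.
Step 7. [r5c6∈{3,5}] across row 5, 3 lands solely at r5c6 ⇒ r5c6=3.
Step 8. [r2c1∈{5,9}] 9 has one home in row 2: r2c1, so r2c1=9.
Step 9. [r4c8∈{3}] only 3 remains possible at r4c8. So r4c8=3.
Step 10. [r6c9∈{6}] nothing but 6 survives at r6c9. So r6c9=6.
Step 11. [r3c1∈{5}] r3c1 has the single candidate 5. So r3c1=5.
Step 12. [r7c4∈{3}] r7c4 has the single candidate 3 ⇒ r7c4=3.
Step 13. [r9c8∈{8}] r9c8 has the single candidate 8 ⇒ r9c8=8.
Step 14. [r1c4∈{8}] r1c4 is down to just 8. So r1c4=8.
Step 15. [r6c6∈{5}] only 5 remains possible at r6c6 ⇒ r6c6=5.
Step 16. [r4c6∈{4}] only 4 remains possible at r4c6, so r4c6=4.
Step 17. [r8c9∈{3}] r8c9 is down to just 3, so r8c9=3.
Step 18. [r1c1∈{7}] only 7 remains possible at r1c1 ⇒ r1c1=7.
Step 19. [r1c2∈{4}] nothing but 4 survives at r1c2 ⇒ r1c2=4.
Step 20. [r9c9∈{5}] nothing but 5 survives at r9c9 ⇒ r9c9=5.
Step 21. [r1c3∈{3}] r1c3 has the single candidate 3, so r1c3=3.
Step 22. [r6c3∈{8}] only 8 remains possible at r6c3, so r6c3=8.
Step 23. [r6c4∈{1}] r6c4's peers cover all but 1, so r6c4=1.
Step 24. [r1c9∈{1}] nothing but 1 survives at r1c9 ⇒ r1c9=1.
Step 25. [r8c7∈{7}] nothing but 7 survives at r8c7, so r8c7=7.
Step 26. [r6c8∈{9}] only 9 remains possible at r6c8. So r6c8=9.
Step 27. [r5c2∈{5}] r5c2 is down to just 5. So r5c2=5.
Step 28. [r8c2∈{6}] r8c2 is down to just 6. So r8c2=6.
Step 29. [r7c8∈{4}] r7c8 has the single candidate 4. So r7c8=4.
Step 30. [r2c5∈{5}] r2c5 has the single candidate 5. So r2c5=5.
Step 31. [r9c4∈{7}] nothing but 7 survives at r9c4. So r9c4=7.
Step 32. [r4c1∈{1}] r4c1's peers cover all but 1 ⇒ r4c1=1.
Step 33. [r3c8∈{6}] r3c8 is down to just 6, so r3c8=6.

Answer: 7 4 3 8 9 6 2 5 1 / 9 8 6 2 5 1 3 7 4 / 5 1 2 4 3 7 9 6 8 / 1 9 7 6 8 4 5 3 2 / 6 5 4 9 2 3 8 1 7 / 2 3 8 1 7 5 4 9 6 / 8 7 5 3 6 2 1 4 9 / 4 6 9 5 1 8 7 2 3 / 3 2 1 7 4 9 6 8 5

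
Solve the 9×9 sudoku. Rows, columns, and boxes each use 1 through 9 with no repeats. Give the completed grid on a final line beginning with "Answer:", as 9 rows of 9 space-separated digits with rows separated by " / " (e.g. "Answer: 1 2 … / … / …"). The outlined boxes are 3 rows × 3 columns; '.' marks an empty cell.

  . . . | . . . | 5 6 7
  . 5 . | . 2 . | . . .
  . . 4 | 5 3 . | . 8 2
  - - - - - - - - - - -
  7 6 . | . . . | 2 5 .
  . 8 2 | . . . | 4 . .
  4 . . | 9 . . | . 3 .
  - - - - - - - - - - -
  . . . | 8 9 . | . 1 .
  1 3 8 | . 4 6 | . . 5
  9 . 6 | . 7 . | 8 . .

Step 1. [r6c2∈{1}] r6c2's peers cover all but 1, so r6c2=1.
Step 2. [r9c6∈{1,2,3,5}] r9c6 is the only open cell in row 9 admitting 5, so r9c6=5.
Step 3. [r9c4∈{1,2,3}] across row 9, 1 lands solely at r9c4. So r9c4=1.
Step 4. [r7c6∈{2,3}] box 8 places 3 nowhere but r7c6. So r7c6=3.
Step 5. [r2c7∈{1,3,9}] across col 7, 3 lands solely at r2c7, so r2c7=3.
Step 6. [r2c4∈{4,6,7}] in box 2, 6 fits only at r2c4. So r2c4=6.
Step 7. [r4c3∈{3,9}] 9 has one home in box 4: r4c3, so r4c3=9.
Step 8. [r5c4∈{3,7}] col 4 places 7 nowhere but r5c4 ⇒ r5c4=7.
Step 9. [r5c6∈{1}] r5c6 is down to just 1, so r5c6=1.
Step 10. [r4c5∈{8}] only 8 remains possible at r4c5. So r4c5=8.
Step 11. [r8c8∈{2,7,9}] r8c8 is the only open cell in col 8 admitting 7 ⇒ r8c8=7.
Step 12. [r4c6∈{4}] nothing but 4 survives at r4c6 ⇒ r4c6=4.
Step 13. [r6c3∈{5}] r6c3 is down to just 5 ⇒ r6c3=5.
Step 14. [r6c5∈{6}] r6c5 has the single candidate 6 ⇒ r6c5=6.
Step 15. [r7c3∈{7}] r7c3 is down to just 7 ⇒ r7c3=7.
Step 16. [r2c6∈{7,8,9}] in row 2, 7 fits only at r2c6 ⇒ r2c6=7.
Step 17. [r3c6∈{9}] only 9 remains possible at r3c6, so r3c6=9.
Step 18. [r5c8∈{9}] only 9 remains possible at r5c8. So r5c8=9.
Step 19. [r1c3∈{1,3}] 3 has one home in col 3: r1c3 ⇒ r1c3=3.
Step 20. [r9c8∈{2,4}] across col 8, 2 lands solely at r9c8. So r9c8=2.
Step 21. [r9c2∈{4}] r9c2 has the single candidate 4, so r9c2=4.
Step 22. [r7c9∈{4,6}] in row 7, 4 fits only at r7c9. So r7c9=4.
Step 23. [r7c2∈{2}] r7c2 has the single candidate 2, so r7c2=2.
Step 24. [r2c3∈{1}] only 1 remains possible at r2c3, so r2c3=1.
Step 25. [r1c1∈{2,8}] r1c1 is the only open cell in row 1 admitting 2. So r1c1=2.
Step 26. [r8c4∈{2}] only 2 remains possible at r8c4, so r8c4=2.
Step 27. [r4c9∈{1}] only 1 remains possible at r4c9. So r4c9=1.
Step 28. [r6c9∈{8}] r6c9 is down to just 8 ⇒ r6c9=8.
Step 29. [r5c5∈{5}] only 5 remains possible at r5c5, so r5c5=5.
Step 30. [r2c8∈{4}] r2c8's peers cover all but 4, so r2c8=4.
Step 31. [r5c9∈{6}] nothing but 6 survives at r5c9 ⇒ r5c9=6.
Step 32. [r8c7∈{9}] nothing but 9 survives at r8c7 ⇒ r8c7=9.
Step 33. [r7c7∈{6}] r7c7 is down to just 6 ⇒ r7c7=6.
Step 34. [r9c9∈{3}] r9c9 is down to just 3, so r9c9=3.
Step 35. [r6c7∈{7}] nothing but 7 survives at r6c7. So r6c7=7.
Step 36. [r2c1∈{8}] nothing but 8 survives at r2c1, so r2c1=8.
Step 37. [r3c7∈{1}] r3c7 has the single candidate 1 ⇒ r3c7=1.
Step 38. [r1c6∈{8}] r1c6 is down to just 8. So r1c6=8.
Step 39. [r6c6∈{2}] nothing but 2 survives at r6c6 ⇒ r6c6=2.
Step 40. [r5c1∈{3}] r5c1 is down to just 3. So r5c1=3.
Step 41. [r3c1∈{6}] r3c1 has the single candidate 6. So r3c1=6.
Step 42. [r4c4∈{3}] r4c4 has the single candidate 3, so r4c4=3.
Step 43. [r3c2∈{7}] r3c2 has the single candidate 7 ⇒ r3c2=7.
Step 44. [r1c5∈{1}] nothing but 1 survives at r1c5. So r1c5=1.
Step 45. [r1c2∈{9}] nothing but 9 survives at r1c2. So r1c2=9.
Step 46. [r2c9∈{9}] r2c9 is down to just 9 ⇒ r2c9=9.
Step 47. [r7c1∈{5}] nothing but 5 survives at r7c1. So r7c1=5.
Step 48. [r1c4∈{4}] only 4 remains possible at r1c4. So r1c4=4.

Answer: 2 9 3 4 1 8 5 6 7 / 8 5 1 6 2 7 3 4 9 / 6 7 4 5 3 9 1 8 2 / 7 6 9 3 8 4 2 5 1 / 3 8 2 7 5 1 4 9 6 / 4 1 5 9 6 2 7 3 8 / 5 2 7 8 9 3 6 1 4 / 1 3 8 2 4 6 9 7 5 / 9 4 6 1 7 5 8 2 3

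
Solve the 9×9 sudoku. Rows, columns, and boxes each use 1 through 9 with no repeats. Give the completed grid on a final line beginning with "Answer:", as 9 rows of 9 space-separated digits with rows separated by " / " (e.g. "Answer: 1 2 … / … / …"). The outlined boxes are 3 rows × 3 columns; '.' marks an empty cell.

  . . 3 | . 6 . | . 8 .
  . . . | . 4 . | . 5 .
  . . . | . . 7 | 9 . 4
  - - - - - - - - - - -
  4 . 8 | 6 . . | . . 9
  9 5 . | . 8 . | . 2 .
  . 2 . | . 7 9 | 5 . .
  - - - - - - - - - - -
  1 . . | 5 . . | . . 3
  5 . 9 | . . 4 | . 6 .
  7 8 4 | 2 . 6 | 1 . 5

Step 1. [r1c1∈{2}] r1c1's peers cover all but 2 ⇒ r1c1=2.
Step 2. [r1c7∈{7}] r1c7 has the single candidate 7. So r1c7=7.
Step 3. [r1c9∈{1}] r1c9 has the single candidate 1, so r1c9=1.
Step 4. [r4c7∈{3}] nothing but 3 survives at r4c7 ⇒ r4c7=3.
Step 5. [r3c5∈{1,2,3,5}] 2 has one home in row 3: r3c5, so r3c5=2.
Step 6. [r8c4∈{1,3,7,8}] in col 4, 7 fits only at r8c4. So r8c4=7.
Step 7. [r7c8∈{4,7,9}] across row 7, 7 lands solely at r7c8. So r7c8=7.
Step 8. [r4c8∈{1}] nothing but 1 survives at r4c8. So r4c8=1.
Step 9. [r7c7∈{2,4,8}] 4 has one home in row 7: r7c7, so r7c7=4.
Step 10. [r5c7∈{6}] nothing but 6 survives at r5c7 ⇒ r5c7=6.
Step 11. [r2c9∈{2,6}] across col 9, 6 lands solely at r2c9. So r2c9=6.
Step 12. [r5c4∈{1,3,4}] across row 5, 4 lands solely at r5c4 ⇒ r5c4=4.
Step 13. [r5c6∈{1,3}] in row 5, 3 fits only at r5c6, so r5c6=3.
Step 14. [r2c6∈{1,8}] in col 6, 1 fits only at r2c6, so r2c6=1.
Step 15. [r5c3∈{1,7}] across row 5, 1 lands solely at r5c3. So r5c3=1.
Step 16. [r6c3∈{6}] r6c3 is down to just 6. So r6c3=6.
Step 17. [r2c4∈{3,8,9}] 3 has one home in row 2: r2c4 ⇒ r2c4=3.
Step 18. [r8c7∈{2,8}] in col 7, 8 fits only at r8c7, so r8c7=8.
Step 19. [r9c5∈{3,9}] row 9 places 3 nowhere but r9c5. So r9c5=3.
Step 20. [r2c2∈{7,9}] in row 2, 9 fits only at r2c2 ⇒ r2c2=9.
Step 21. [r3c1∈{6,8}] r3c1 is the only open cell in col 1 admitting 6, so r3c1=6.
Step 22. [r1c6∈{5}] r1c6 has the single candidate 5 ⇒ r1c6=5.
Step 23. [r7c3∈{2}] r7c3 is down to just 2, so r7c3=2.
Step 24. [r2c7∈{2}] r2c7 has the single candidate 2 ⇒ r2c7=2.
Step 25. [r3c3∈{5}] r3c3's peers cover all but 5 ⇒ r3c3=5.
Step 26. [r6c8∈{4}] r6c8's peers cover all but 4. So r6c8=4.
Step 27. [r1c2∈{4}] nothing but 4 survives at r1c2 ⇒ r1c2=4.
Step 28. [r9c8∈{9}] r9c8's peers cover all but 9. So r9c8=9.
Step 29. [r3c2∈{1}] r3c2 has the single candidate 1 ⇒ r3c2=1.
Step 30. [r5c9∈{7}] only 7 remains possible at r5c9, so r5c9=7.
Step 31. [r6c9∈{8}] r6c9 has the single candidate 8, so r6c9=8.
Step 32. [r6c4∈{1}] nothing but 1 survives at r6c4 ⇒ r6c4=1.
Step 33. [r2c1∈{8}] nothing but 8 survives at r2c1 ⇒ r2c1=8.
Step 34. [r3c8∈{3}] only 3 remains possible at r3c8, so r3c8=3.
Step 35. [r8c9∈{2}] r8c9 is down to just 2 ⇒ r8c9=2.
Step 36. [r1c4∈{9}] only 9 remains possible at r1c4. So r1c4=9.
Step 37. [r4c5∈{5}] r4c5 has the single candidate 5. So r4c5=5.
Step 38. [r7c5∈{9}] r7c5 has the single candidate 9. So r7c5=9.
Step 39. [r7c2∈{6}] only 6 remains possible at r7c2 ⇒ r7c2=6.
Step 40. [r2c3∈{7}] only 7 remains possible at r2c3. So r2c3=7.
Step 41. [r3c4∈{8}] r3c4 has the single candidate 8 ⇒ r3c4=8.
Step 42. [r4c2∈{7}] only 7 remains possible at r4c2. So r4c2=7.
Step 43. [r8c5∈{1}] nothing but 1 survives at r8c5. So r8c5=1.
Step 44. [r4c6∈{2}] r4c6's peers cover all but 2. So r4c6=2.
Step 45. [r6c1∈{3}] r6c1 has the single candidate 3. So r6c1=3.
Step 46. [r8c2∈{3}] r8c2 is down to just 3, so r8c2=3.
Step 47. [r7c6∈{8}] r7c6 has the single candidate 8 ⇒ r7c6=8.

Answer: 2 4 3 9 6 5 7 8 1 / 8 9 7 3 4 1 2 5 6 / 6 1 5 8 2 7 9 3 4 / 4 7 8 6 5 2 3 1 9 / 9 5 1 4 8 3 6 2 7 / 3 2 6 1 7 9 5 4 8 / 1 6 2 5 9 8 4 7 3 / 5 3 9 7 1 4 8 6 2 / 7 8 4 2 3 6 1 9 5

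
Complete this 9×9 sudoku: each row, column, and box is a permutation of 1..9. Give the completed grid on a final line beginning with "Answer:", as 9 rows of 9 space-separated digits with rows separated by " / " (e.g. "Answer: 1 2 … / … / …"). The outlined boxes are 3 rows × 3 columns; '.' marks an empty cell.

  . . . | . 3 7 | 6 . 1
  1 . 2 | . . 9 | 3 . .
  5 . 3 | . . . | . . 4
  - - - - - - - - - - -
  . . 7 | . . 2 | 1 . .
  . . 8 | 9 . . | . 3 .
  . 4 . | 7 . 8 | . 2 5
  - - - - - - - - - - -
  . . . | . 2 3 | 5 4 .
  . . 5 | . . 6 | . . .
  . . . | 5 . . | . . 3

Step 1. [r8c9∈{2,7,8,9}] col 9 places 2 nowhere but r8c9 ⇒ r8c9=2.
Step 2. [r6c7∈{9}] nothing but 9 survives at r6c7 ⇒ r6c7=9.
Step 3. [r7c9∈{6,7,8,9}] col 9 places 9 nowhere but r7c9. So r7c9=9.
Step 4. [r9c8∈{1,6,7,8}] box 9 places 6 nowhere but r9c8. So r9c8=6.
Step 5. [r2c5∈{4,5,6,8}] box 2 places 5 nowhere but r2c5 ⇒ r2c5=5.
Step 6. [r4c8∈{8}] nothing but 8 survives at r4c8. So r4c8=8.
Step 7. [r4c9∈{6}] only 6 remains possible at r4c9. So r4c9=6.
Step 8. [r2c8∈{7}] r2c8 is down to just 7. So r2c8=7.
Step 9. [r3c2∈{6,7,8,9}] r3c2 is the only open cell in row 3 admitting 7 ⇒ r3c2=7.
Step 10. [r2c4∈{4,6,8}] across row 2, 4 lands solely at r2c4 ⇒ r2c4=4.
Step 11. [r4c5∈{4}] r4c5 is down to just 4 ⇒ r4c5=4.
Step 12. [r8c1∈{3,4,7,8,9}] in row 8, 4 fits only at r8c1, so r8c1=4.
Step 13. [r3c4∈{1,2,6,8}] 6 has one home in col 4: r3c4. So r3c4=6.
Step 14. [r8c2∈{1,3,8,9}] r8c2 is the only open cell in row 8 admitting 3, so r8c2=3.
Step 15. [r8c5∈{1,7,8,9}] r8c5 is the only open cell in row 8 admitting 9 ⇒ r8c5=9.
Step 16. [r9c5∈{1,7,8}] 7 has one home in col 5: r9c5 ⇒ r9c5=7.
Step 17. [r9c7∈{8}] r9c7 has the single candidate 8 ⇒ r9c7=8.
Step 18. [r3c6∈{1}] only 1 remains possible at r3c6 ⇒ r3c6=1.
Step 19. [r8c4∈{1,8}] row 8 places 8 nowhere but r8c4. So r8c4=8.
Step 20. [r2c2∈{6,8}] in row 2, 6 fits only at r2c2 ⇒ r2c2=6.
Step 21. [r6c1∈{3,6}] in row 6, 3 fits only at r6c1 ⇒ r6c1=3.
Step 22. [r4c1∈{9}] r4c1 has the single candidate 9, so r4c1=9.
Step 23. [r1c1∈{8}] r1c1 is down to just 8. So r1c1=8.
Step 24. [r1c2∈{9}] r1c2 is down to just 9. So r1c2=9.
Step 25. [r7c4∈{1}] r7c4 is down to just 1. So r7c4=1.
Step 26. [r7c3∈{6}] nothing but 6 survives at r7c3, so r7c3=6.
Step 27. [r6c3∈{1}] r6c3 has the single candidate 1. So r6c3=1.
Step 28. [r5c1∈{2,6}] 6 has one home in col 1: r5c1, so r5c1=6.
Step 29. [r5c2∈{2,5}] 2 has one home in row 5: r5c2, so r5c2=2.
Step 30. [r8c7∈{7}] r8c7's peers cover all but 7. So r8c7=7.
Step 31. [r1c8∈{5}] r1c8 has the single candidate 5. So r1c8=5.
Step 32. [r7c2∈{8}] r7c2's peers cover all but 8 ⇒ r7c2=8.
Step 33. [r4c2∈{5}] only 5 remains possible at r4c2, so r4c2=5.
Step 34. [r1c4∈{2}] r1c4 is down to just 2. So r1c4=2.
Step 35. [r2c9∈{8}] only 8 remains possible at r2c9, so r2c9=8.
Step 36. [r3c7∈{2}] r3c7 is down to just 2. So r3c7=2.
Step 37. [r4c4∈{3}] r4c4 has the single candidate 3. So r4c4=3.
Step 38. [r5c6∈{5}] only 5 remains possible at r5c6, so r5c6=5.
Step 39. [r1c3∈{4}] nothing but 4 survives at r1c3, so r1c3=4.
Step 40. [r9c2∈{1}] nothing but 1 survives at r9c2. So r9c2=1.
Step 41. [r7c1∈{7}] r7c1 has the single candidate 7, so r7c1=7.
Step 42. [r8c8∈{1}] nothing but 1 survives at r8c8. So r8c8=1.
Step 43. [r5c9∈{7}] r5c9 is down to just 7, so r5c9=7.
Step 44. [r3c8∈{9}] only 9 remains possible at r3c8, so r3c8=9.
Step 45. [r9c1∈{2}] r9c1 is down to just 2, so r9c1=2.
Step 46. [r3c5∈{8}] r3c5's peers cover all but 8, so r3c5=8.
Step 47. [r9c6∈{4}] nothing but 4 survives at r9c6 ⇒ r9c6=4.
Step 48. [r5c5∈{1}] r5c5 is down to just 1, so r5c5=1.
Step 49. [r9c3∈{9}] r9c3 is down to just 9, so r9c3=9.
Step 50. [r5c7∈{4}] r5c7 is down to just 4, so r5c7=4.
Step 51. [r6c5∈{6}] r6c5 is down to just 6, so r6c5=6.

Answer: 8 9 4 2 3 7 6 5 1 / 1 6 2 4 5 9 3 7 8 / 5 7 3 6 8 1 2 9 4 / 9 5 7 3 4 2 1 8 6 / 6 2 8 9 1 5 4 3 7 / 3 4 1 7 6 8 9 2 5 / 7 8 6 1 2 3 5 4 9 / 4 3 5 8 9 6 7 1 2 / 2 1 9 5 7 4 8 6 3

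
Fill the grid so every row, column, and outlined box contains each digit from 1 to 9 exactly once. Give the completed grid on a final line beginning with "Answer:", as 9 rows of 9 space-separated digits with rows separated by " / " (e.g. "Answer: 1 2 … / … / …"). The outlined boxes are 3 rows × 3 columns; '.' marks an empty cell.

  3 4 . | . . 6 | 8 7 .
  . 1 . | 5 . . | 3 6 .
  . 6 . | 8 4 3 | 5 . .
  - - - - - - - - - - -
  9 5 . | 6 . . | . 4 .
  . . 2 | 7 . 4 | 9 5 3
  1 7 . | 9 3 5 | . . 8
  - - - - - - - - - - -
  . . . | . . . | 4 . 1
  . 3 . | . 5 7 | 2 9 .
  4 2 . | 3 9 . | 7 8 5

Step 1. [r9c3∈{1,6}] across row 9, 6 lands solely at r9c3. So r9c3=6.
Step 2. [r8c1∈{8}] nothing but 8 survives at r8c1. So r8c1=8.
Step 3. [r5c5∈{1,8}] in row 5, 1 fits only at r5c5, so r5c5=1.
Step 4. [r1c5∈{2}] r1c5's peers cover all but 2 ⇒ r1c5=2.
Step 5. [r4c6∈{2,8}] 2 has one home in box 5: r4c6. So r4c6=2.
Step 6. [r2c3∈{7,8,9}] in row 2, 8 fits only at r2c3. So r2c3=8.
Step 7. [r1c9∈{9}] r1c9's peers cover all but 9, so r1c9=9.
Step 8. [r3c9∈{2}] r3c9 is down to just 2 ⇒ r3c9=2.
Step 9. [r3c1∈{7}] r3c1 is down to just 7. So r3c1=7.
Step 10. [r7c3∈{5,7,9}] 7 has one home in row 7: r7c3. So r7c3=7.
Step 11. [r7c5∈{6,8}] in row 7, 6 fits only at r7c5 ⇒ r7c5=6.
Step 12. [r9c6∈{1}] nothing but 1 survives at r9c6, so r9c6=1.
Step 13. [r7c2∈{9}] r7c2 is down to just 9 ⇒ r7c2=9.
Step 14. [r7c4∈{2}] only 2 remains possible at r7c4 ⇒ r7c4=2.
Step 15. [r4c7∈{1}] only 1 remains possible at r4c7 ⇒ r4c7=1.
Step 16. [r2c1∈{2}] r2c1 has the single candidate 2, so r2c1=2.
Step 17. [r4c5∈{8}] r4c5 has the single candidate 8. So r4c5=8.
Step 18. [r7c6∈{8}] nothing but 8 survives at r7c6. So r7c6=8.
Step 19. [r6c8∈{2}] r6c8 is down to just 2, so r6c8=2.
Step 20. [r8c9∈{6}] nothing but 6 survives at r8c9. So r8c9=6.
Step 21. [r2c6∈{9}] only 9 remains possible at r2c6, so r2c6=9.
Step 22. [r6c7∈{6}] nothing but 6 survives at r6c7 ⇒ r6c7=6.
Step 23. [r2c5∈{7}] r2c5's peers cover all but 7 ⇒ r2c5=7.
Step 24. [r8c3∈{1}] only 1 remains possible at r8c3 ⇒ r8c3=1.
Step 25. [r2c9∈{4}] r2c9 is down to just 4. So r2c9=4.
Step 26. [r4c9∈{7}] only 7 remains possible at r4c9. So r4c9=7.
Step 27. [r6c3∈{4}] only 4 remains possible at r6c3. So r6c3=4.
Step 28. [r5c2∈{8}] only 8 remains possible at r5c2 ⇒ r5c2=8.
Step 29. [r7c8∈{3}] r7c8 is down to just 3. So r7c8=3.
Step 30. [r8c4∈{4}] r8c4 has the single candidate 4 ⇒ r8c4=4.
Step 31. [r1c4∈{1}] r1c4 has the single candidate 1. So r1c4=1.
Step 32. [r7c1∈{5}] r7c1 has the single candidate 5 ⇒ r7c1=5.
Step 33. [r4c3∈{3}] r4c3 is down to just 3 ⇒ r4c3=3.
Step 34. [r1c3∈{5}] nothing but 5 survives at r1c3, so r1c3=5.
Step 35. [r5c1∈{6}] r5c1's peers cover all but 6 ⇒ r5c1=6.
Step 36. [r3c8∈{1}] only 1 remains possible at r3c8, so r3c8=1.
Step 37. [r3c3∈{9}] r3c3 has the single candidate 9 ⇒ r3c3=9.

Answer: 3 4 5 1 2 6 8 7 9 / 2 1 8 5 7 9 3 6 4 / 7 6 9 8 4 3 5 1 2 / 9 5 3 6 8 2 1 4 7 / 6 8 2 7 1 4 9 5 3 / 1 7 4 9 3 5 6 2 8 / 5 9 7 2 6 8 4 3 1 / 8 3 1 4 5 7 2 9 6 / 4 2 6 3 9 1 7 8 5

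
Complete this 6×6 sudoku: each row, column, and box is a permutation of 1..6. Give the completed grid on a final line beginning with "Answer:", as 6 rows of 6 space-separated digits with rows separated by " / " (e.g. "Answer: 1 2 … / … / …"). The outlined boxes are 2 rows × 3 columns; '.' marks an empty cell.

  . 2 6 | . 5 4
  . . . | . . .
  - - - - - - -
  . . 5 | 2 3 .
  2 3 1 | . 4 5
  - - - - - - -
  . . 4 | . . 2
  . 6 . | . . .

Step 1. [r6c5∈{1}] nothing but 1 survives at r6c5, so r6c5=1.
Step 2. [r6c6∈{3}] r6c6 has the single candidate 3. So r6c6=3.
Step 3. [r5c1∈{1,3,5}] r5c1 is the only open cell in row 5 admitting 3 ⇒ r5c1=3.
Step 4. [r4c4∈{6}] nothing but 6 survives at r4c4 ⇒ r4c4=6.
Step 5. [r6c1∈{5}] r6c1 has the single candidate 5. So r6c1=5.
Step 6. [r1c1∈{1}] nothing but 1 survives at r1c1. So r1c1=1.
Step 7. [r2c4∈{1,3}] across col 4, 1 lands solely at r2c4, so r2c4=1.
Step 8. [r3c2∈{4}] only 4 remains possible at r3c2. So r3c2=4.
Step 9. [r5c5∈{6}] only 6 remains possible at r5c5 ⇒ r5c5=6.
Step 10. [r2c1∈{4}] r2c1 is down to just 4. So r2c1=4.
Step 11. [r1c4∈{3}] r1c4 is down to just 3 ⇒ r1c4=3.
Step 12. [r2c5∈{2}] r2c5 is down to just 2 ⇒ r2c5=2.
Step 13. [r3c1∈{6}] r3c1's peers cover all but 6. So r3c1=6.
Step 14. [r5c4∈{5}] r5c4 is down to just 5, so r5c4=5.
Step 15. [r2c3∈{3}] r2c3 has the single candidate 3. So r2c3=3.
Step 16. [r2c2∈{5}] r2c2 has the single candidate 5. So r2c2=5.
Step 17. [r3c6∈{1}] only 1 remains possible at r3c6, so r3c6=1.
Step 18. [r2c6∈{6}] only 6 remains possible at r2c6, so r2c6=6.
Step 19. [r6c4∈{4}] nothing but 4 survives at r6c4. So r6c4=4.
Step 20. [r6c3∈{2}] r6c3 is down to just 2 ⇒ r6c3=2.
Step 21. [r5c2∈{1}] r5c2 is down to just 1 ⇒ r5c2=1.

Answer: 1 2 6 3 5 4 / 4 5 3 1 2 6 / 6 4 5 2 3 1 / 2 3 1 6 4 5 / 3 1 4 5 6 2 / 5 6 2 4 1 3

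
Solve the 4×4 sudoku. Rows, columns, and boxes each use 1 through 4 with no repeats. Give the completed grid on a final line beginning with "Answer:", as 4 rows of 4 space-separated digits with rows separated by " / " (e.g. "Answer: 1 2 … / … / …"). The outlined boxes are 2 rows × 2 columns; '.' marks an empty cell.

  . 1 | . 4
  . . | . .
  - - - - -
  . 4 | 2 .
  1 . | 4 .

Step 1. [r3c1∈{3}] r3c1 has the single candidate 3, so r3c1=3.
Step 2. [r2c4∈{1,2,3}] r2c4 is the only open cell in col 4 admitting 2. So r2c4=2.
Step 3. [r2c2∈{3}] only 3 remains possible at r2c2. So r2c2=3.
Step 4. [r1c3∈{3}] nothing but 3 survives at r1c3, so r1c3=3.
Step 5. [r3c4∈{1}] r3c4 is down to just 1 ⇒ r3c4=1.
Step 6. [r4c2∈{2}] nothing but 2 survives at r4c2, so r4c2=2.
Step 7. [r4c4∈{3}] r4c4 has the single candidate 3, so r4c4=3.
Step 8. [r2c1∈{4}] r2c1 is down to just 4 ⇒ r2c1=4.
Step 9. [r2c3∈{1}] nothing but 1 survives at r2c3 ⇒ r2c3=1.
Step 10. [r1c1∈{2}] only 2 remains possible at r1c1, so r1c1=2.

Answer: 2 1 3 4 / 4 3 1 2 / 3 4 2 1 / 1 2 4 3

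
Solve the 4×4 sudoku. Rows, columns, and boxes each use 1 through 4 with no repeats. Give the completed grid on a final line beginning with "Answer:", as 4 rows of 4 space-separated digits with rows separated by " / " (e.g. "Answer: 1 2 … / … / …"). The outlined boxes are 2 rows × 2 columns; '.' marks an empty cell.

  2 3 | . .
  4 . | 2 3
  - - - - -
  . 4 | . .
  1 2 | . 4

Step 1. [r1c4∈{1}] r1c4's peers cover all but 1. So r1c4=1.
Step 2. [r4c3∈{3}] r4c3 has the single candidate 3, so r4c3=3.
Step 3. [r3c4∈{2}] r3c4's peers cover all but 2. So r3c4=2.
Step 4. [r3c1∈{3}] only 3 remains possible at r3c1, so r3c1=3.
Step 5. [r2c2∈{1}] r2c2 is down to just 1. So r2c2=1.
Step 6. [r1c3∈{4}] only 4 remains possible at r1c3 ⇒ r1c3=4.
Step 7. [r3c3∈{1}] r3c3 is down to just 1. So r3c3=1.

Answer: 2 3 4 1 / 4 1 2 3 / 3 4 1 2 / 1 2 3 4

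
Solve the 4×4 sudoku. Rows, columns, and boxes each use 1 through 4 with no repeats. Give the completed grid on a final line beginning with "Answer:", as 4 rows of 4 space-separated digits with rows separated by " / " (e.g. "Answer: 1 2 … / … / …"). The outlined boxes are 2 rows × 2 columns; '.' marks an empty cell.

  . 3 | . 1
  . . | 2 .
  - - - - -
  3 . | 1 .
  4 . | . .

Step 1. [r3c4∈{2,4}] across row 3, 4 lands solely at r3c4 ⇒ r3c4=4.
Step 2. [r4c2∈{1,2}] in row 4, 1 fits only at r4c2 ⇒ r4c2=1.
Step 3. [r4c4∈{2,3}] across row 4, 2 lands solely at r4c4. So r4c4=2.
Step 4. [r3c2∈{2}] r3c2 is down to just 2 ⇒ r3c2=2.
Step 5. [r2c2∈{4}] only 4 remains possible at r2c2, so r2c2=4.
Step 6. [r2c1∈{1}] r2c1's peers cover all but 1 ⇒ r2c1=1.
Step 7. [r1c1∈{2}] only 2 remains possible at r1c1. So r1c1=2.
Step 8. [r4c3∈{3}] r4c3 has the single candidate 3 ⇒ r4c3=3.
Step 9. [r2c4∈{3}] nothing but 3 survives at r2c4 ⇒ r2c4=3.
Step 10. [r1c3∈{4}] r1c3 is down to just 4 ⇒ r1c3=4.

Answer: 2 3 4 1 / 1 4 2 3 / 3 2 1 4 / 4 1 3 2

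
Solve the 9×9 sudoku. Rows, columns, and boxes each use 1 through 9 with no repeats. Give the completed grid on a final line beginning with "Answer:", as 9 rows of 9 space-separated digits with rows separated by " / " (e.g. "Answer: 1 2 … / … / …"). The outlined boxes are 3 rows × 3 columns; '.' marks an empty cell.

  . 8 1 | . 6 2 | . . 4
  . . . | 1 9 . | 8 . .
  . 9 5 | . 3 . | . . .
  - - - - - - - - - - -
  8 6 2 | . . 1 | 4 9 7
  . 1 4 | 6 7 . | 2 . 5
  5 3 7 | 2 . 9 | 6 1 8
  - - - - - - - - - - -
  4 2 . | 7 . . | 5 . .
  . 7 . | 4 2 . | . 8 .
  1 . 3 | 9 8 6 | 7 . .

Step 1. [r2c3∈{6}] nothing but 6 survives at r2c3. So r2c3=6.
Step 2. [r8c3∈{9}] r8c3 has the single candidate 9. So r8c3=9.
Step 3. [r5c8∈{3}] r5c8 has the single candidate 3, so r5c8=3.
Step 4. [r7c8∈{6}] r7c8's peers cover all but 6 ⇒ r7c8=6.
Step 5. [r3c6∈{4,7,8}] r3c6 is the only open cell in row 3 admitting 4 ⇒ r3c6=4.
Step 6. [r2c6∈{5,7}] in col 6, 7 fits only at r2c6, so r2c6=7.
Step 7. [r9c9∈{2}] r9c9's peers cover all but 2 ⇒ r9c9=2.
Step 8. [r2c9∈{3}] r2c9 has the single candidate 3 ⇒ r2c9=3.
Step 9. [r8c9∈{1}] only 1 remains possible at r8c9 ⇒ r8c9=1.
Step 10. [r2c8∈{2,5}] in row 2, 5 fits only at r2c8 ⇒ r2c8=5.
Step 11. [r1c8∈{7}] r1c8's peers cover all but 7 ⇒ r1c8=7.
Step 12. [r8c6∈{3,5}] row 8 places 5 nowhere but r8c6 ⇒ r8c6=5.
Step 13. [r3c8∈{2}] r3c8's peers cover all but 2 ⇒ r3c8=2.
Step 14. [r1c4∈{5}] r1c4 has the single candidate 5 ⇒ r1c4=5.
Step 15. [r6c5∈{4}] only 4 remains possible at r6c5. So r6c5=4.
Step 16. [r3c4∈{8}] nothing but 8 survives at r3c4, so r3c4=8.
Step 17. [r1c1∈{3}] r1c1 has the single candidate 3. So r1c1=3.
Step 18. [r4c4∈{3}] nothing but 3 survives at r4c4, so r4c4=3.
Step 19. [r8c7∈{3}] r8c7's peers cover all but 3, so r8c7=3.
Step 20. [r2c2∈{4}] nothing but 4 survives at r2c2 ⇒ r2c2=4.
Step 21. [r7c3∈{8}] r7c3 is down to just 8. So r7c3=8.
Step 22. [r2c1∈{2}] r2c1's peers cover all but 2. So r2c1=2.
Step 23. [r4c5∈{5}] nothing but 5 survives at r4c5 ⇒ r4c5=5.
Step 24. [r3c9∈{6}] only 6 remains possible at r3c9, so r3c9=6.
Step 25. [r7c6∈{3}] r7c6's peers cover all but 3 ⇒ r7c6=3.
Step 26. [r5c6∈{8}] only 8 remains possible at r5c6 ⇒ r5c6=8.
Step 27. [r9c2∈{5}] r9c2 has the single candidate 5. So r9c2=5.
Step 28. [r7c9∈{9}] only 9 remains possible at r7c9, so r7c9=9.
Step 29. [r3c1∈{7}] nothing but 7 survives at r3c1, so r3c1=7.
Step 30. [r9c8∈{4}] r9c8's peers cover all but 4. So r9c8=4.
Step 31. [r7c5∈{1}] r7c5 has the single candidate 1, so r7c5=1.
Step 32. [r5c1∈{9}] r5c1's peers cover all but 9, so r5c1=9.
Step 33. [r8c1∈{6}] nothing but 6 survives at r8c1, so r8c1=6.
Step 34. [r1c7∈{9}] r1c7's peers cover all but 9. So r1c7=9.
Step 35. [r3c7∈{1}] r3c7 has the single candidate 1. So r3c7=1.

Answer: 3 8 1 5 6 2 9 7 4 / 2 4 6 1 9 7 8 5 3 / 7 9 5 8 3 4 1 2 6 / 8 6 2 3 5 1 4 9 7 / 9 1 4 6 7 8 2 3 5 / 5 3 7 2 4 9 6 1 8 / 4 2 8 7 1 3 5 6 9 / 6 7 9 4 2 5 3 8 1 / 1 5 3 9 8 6 7 4 2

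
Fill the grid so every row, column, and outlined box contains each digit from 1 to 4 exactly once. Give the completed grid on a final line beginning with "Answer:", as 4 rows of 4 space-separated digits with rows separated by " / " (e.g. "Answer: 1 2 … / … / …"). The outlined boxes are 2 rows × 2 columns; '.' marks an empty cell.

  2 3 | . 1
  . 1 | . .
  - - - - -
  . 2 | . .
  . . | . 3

Step 1. [r1c3∈{4}] r1c3 is down to just 4, so r1c3=4.
Step 2. [r2c1∈{4}] r2c1 is down to just 4 ⇒ r2c1=4.
Step 3. [r3c3∈{1}] nothing but 1 survives at r3c3, so r3c3=1.
Step 4. [r2c4∈{2}] r2c4's peers cover all but 2 ⇒ r2c4=2.
Step 5. [r4c3∈{2}] nothing but 2 survives at r4c3, so r4c3=2.
Step 6. [r3c4∈{4}] r3c4's peers cover all but 4, so r3c4=4.
Step 7. [r4c2∈{4}] nothing but 4 survives at r4c2 ⇒ r4c2=4.
Step 8. [r2c3∈{3}] nothing but 3 survives at r2c3 ⇒ r2c3=3.
Step 9. [r4c1∈{1}] r4c1 has the single candidate 1, so r4c1=1.
Step 10. [r3c1∈{3}] r3c1 has the single candidate 3, so r3c1=3.

Answer: 2 3 4 1 / 4 1 3 2 / 3 2 1 4 / 1 4 2 3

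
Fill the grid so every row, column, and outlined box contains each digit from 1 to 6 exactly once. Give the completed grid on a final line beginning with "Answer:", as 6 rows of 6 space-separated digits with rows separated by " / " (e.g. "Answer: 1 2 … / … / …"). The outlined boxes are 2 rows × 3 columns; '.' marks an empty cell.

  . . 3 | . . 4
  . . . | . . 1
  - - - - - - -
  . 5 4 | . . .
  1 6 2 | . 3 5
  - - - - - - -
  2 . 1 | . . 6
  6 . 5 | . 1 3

Step 1. [r6c4∈{2,4}] row 6 places 2 nowhere but r6c4. So r6c4=2.
Step 2. [r5c5∈{4,5}] 4 has one home in col 5: r5c5, so r5c5=4.
Step 3. [r1c1∈{5}] nothing but 5 survives at r1c1, so r1c1=5.
Step 4. [r1c4∈{6}] only 6 remains possible at r1c4 ⇒ r1c4=6.
Step 5. [r1c5∈{2}] r1c5's peers cover all but 2, so r1c5=2.
Step 6. [r2c1∈{4}] nothing but 4 survives at r2c1, so r2c1=4.
Step 7. [r2c4∈{3,5}] in row 2, 3 fits only at r2c4. So r2c4=3.
Step 8. [r3c6∈{2}] nothing but 2 survives at r3c6 ⇒ r3c6=2.
Step 9. [r2c5∈{5}] r2c5 has the single candidate 5, so r2c5=5.
Step 10. [r6c2∈{4}] r6c2's peers cover all but 4, so r6c2=4.
Step 11. [r3c1∈{3}] only 3 remains possible at r3c1, so r3c1=3.
Step 12. [r5c2∈{3}] r5c2 has the single candidate 3, so r5c2=3.
Step 13. [r1c2∈{1}] r1c2 has the single candidate 1. So r1c2=1.
Step 14. [r2c3∈{6}] only 6 remains possible at r2c3 ⇒ r2c3=6.
Step 15. [r3c4∈{1}] r3c4 has the single candidate 1 ⇒ r3c4=1.
Step 16. [r5c4∈{5}] only 5 remains possible at r5c4. So r5c4=5.
Step 17. [r2c2∈{2}] r2c2 is down to just 2. So r2c2=2.
Step 18. [r3c5∈{6}] only 6 remains possible at r3c5. So r3c5=6.
Step 19. [r4c4∈{4}] r4c4 is down to just 4. So r4c4=4.

Answer: 5 1 3 6 2 4 / 4 2 6 3 5 1 / 3 5 4 1 6 2 / 1 6 2 4 3 5 / 2 3 1 5 4 6 / 6 4 5 2 1 3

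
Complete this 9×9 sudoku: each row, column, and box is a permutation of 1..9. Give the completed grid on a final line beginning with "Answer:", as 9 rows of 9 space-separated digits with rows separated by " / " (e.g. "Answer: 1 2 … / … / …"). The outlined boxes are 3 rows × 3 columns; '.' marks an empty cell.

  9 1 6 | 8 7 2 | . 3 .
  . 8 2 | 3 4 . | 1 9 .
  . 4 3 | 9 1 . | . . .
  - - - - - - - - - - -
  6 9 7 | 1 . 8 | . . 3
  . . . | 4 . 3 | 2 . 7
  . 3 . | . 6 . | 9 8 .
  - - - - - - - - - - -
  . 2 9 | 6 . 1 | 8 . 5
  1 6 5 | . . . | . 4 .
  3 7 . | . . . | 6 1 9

Step 1. [r1c7∈{4,5}] in row 1, 5 fits only at r1c7, so r1c7=5.
Step 2. [r8c5∈{2,3,8,9}] 8 has one home in row 8: r8c5, so r8c5=8.
Step 3. [r5c2∈{5}] nothing but 5 survives at r5c2 ⇒ r5c2=5.
Step 4. [r4c5∈{2,5}] across row 4, 2 lands solely at r4c5. So r4c5=2.
Step 5. [r3c7∈{7}] nothing but 7 survives at r3c7 ⇒ r3c7=7.
Step 6. [r2c9∈{6}] r2c9 has the single candidate 6 ⇒ r2c9=6.
Step 7. [r2c6∈{5}] nothing but 5 survives at r2c6. So r2c6=5.
Step 8. [r9c3∈{4,8}] r9c3 is the only open cell in row 9 admitting 8, so r9c3=8.
Step 9. [r6c3∈{1,4}] in col 3, 4 fits only at r6c3, so r6c3=4.
Step 10. [r6c6∈{7}] only 7 remains possible at r6c6 ⇒ r6c6=7.
Step 11. [r9c4∈{2,5}] 2 has one home in row 9: r9c4, so r9c4=2.
Step 12. [r3c8∈{2}] r3c8's peers cover all but 2 ⇒ r3c8=2.
Step 13. [r3c9∈{8}] r3c9 is down to just 8 ⇒ r3c9=8.
Step 14. [r2c1∈{7}] r2c1 has the single candidate 7. So r2c1=7.
Step 15. [r6c1∈{2}] nothing but 2 survives at r6c1. So r6c1=2.
Step 16. [r8c9∈{2}] r8c9 is down to just 2. So r8c9=2.
Step 17. [r8c6∈{9}] nothing but 9 survives at r8c6. So r8c6=9.
Step 18. [r5c3∈{1}] r5c3's peers cover all but 1, so r5c3=1.
Step 19. [r1c9∈{4}] r1c9's peers cover all but 4. So r1c9=4.
Step 20. [r7c1∈{4}] only 4 remains possible at r7c1 ⇒ r7c1=4.
Step 21. [r3c1∈{5}] nothing but 5 survives at r3c1, so r3c1=5.
Step 22. [r9c5∈{5}] r9c5's peers cover all but 5. So r9c5=5.
Step 23. [r8c4∈{7}] nothing but 7 survives at r8c4. So r8c4=7.
Step 24. [r4c7∈{4}] only 4 remains possible at r4c7, so r4c7=4.
Step 25. [r9c6∈{4}] r9c6 is down to just 4. So r9c6=4.
Step 26. [r3c6∈{6}] r3c6 has the single candidate 6 ⇒ r3c6=6.
Step 27. [r8c7∈{3}] r8c7's peers cover all but 3. So r8c7=3.
Step 28. [r5c8∈{6}] r5c8 has the single candidate 6 ⇒ r5c8=6.
Step 29. [r6c4∈{5}] r6c4's peers cover all but 5, so r6c4=5.
Step 30. [r7c8∈{7}] only 7 remains possible at r7c8, so r7c8=7.
Step 31. [r6c9∈{1}] r6c9 has the single candidate 1. So r6c9=1.
Step 32. [r4c8∈{5}] r4c8 is down to just 5 ⇒ r4c8=5.
Step 33. [r5c5∈{9}] nothing but 9 survives at r5c5, so r5c5=9.
Step 34. [r5c1∈{8}] nothing but 8 survives at r5c1. So r5c1=8.
Step 35. [r7c5∈{3}] r7c5's peers cover all but 3 ⇒ r7c5=3.

Answer: 9 1 6 8 7 2 5 3 4 / 7 8 2 3 4 5 1 9 6 / 5 4 3 9 1 6 7 2 8 / 6 9 7 1 2 8 4 5 3 / 8 5 1 4 9 3 2 6 7 / 2 3 4 5 6 7 9 8 1 / 4 2 9 6 3 1 8 7 5 / 1 6 5 7 8 9 3 4 2 / 3 7 8 2 5 4 6 1 9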